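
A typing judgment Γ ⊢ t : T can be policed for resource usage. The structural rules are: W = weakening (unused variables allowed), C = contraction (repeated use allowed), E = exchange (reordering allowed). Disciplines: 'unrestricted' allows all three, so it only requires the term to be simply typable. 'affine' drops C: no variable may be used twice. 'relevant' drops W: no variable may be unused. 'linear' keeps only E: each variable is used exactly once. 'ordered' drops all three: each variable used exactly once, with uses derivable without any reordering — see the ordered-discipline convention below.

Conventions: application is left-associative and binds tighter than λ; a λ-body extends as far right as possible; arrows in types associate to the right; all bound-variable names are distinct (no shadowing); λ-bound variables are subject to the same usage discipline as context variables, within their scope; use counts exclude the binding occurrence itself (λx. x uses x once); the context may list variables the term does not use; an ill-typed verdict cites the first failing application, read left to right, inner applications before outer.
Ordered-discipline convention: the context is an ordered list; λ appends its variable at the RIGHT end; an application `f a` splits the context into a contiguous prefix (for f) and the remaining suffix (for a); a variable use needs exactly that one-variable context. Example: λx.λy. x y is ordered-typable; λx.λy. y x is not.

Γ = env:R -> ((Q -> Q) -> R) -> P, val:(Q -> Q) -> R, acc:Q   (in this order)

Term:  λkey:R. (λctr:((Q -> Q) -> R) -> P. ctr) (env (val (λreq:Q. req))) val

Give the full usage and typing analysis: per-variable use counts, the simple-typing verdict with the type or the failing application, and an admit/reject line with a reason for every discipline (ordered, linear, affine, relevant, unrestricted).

counts: env: 1×; val: 2×; acc: 0×; key [bound]: 0×; ctr [bound]: 1×; req [bound]: 1×
uses in reading order: ctr, env, val, req, val
typing: well-typed at R -> P
ordered: ✗, needs contraction — val ×2; acc, key left unused
linear: ✗, needs contraction — val ×2; acc, key left unused
affine: ✗, needs contraction — val ×2
relevant: ✗, acc, key left unused
unrestricted: ✓, well-typed at R -> P; no restrictions here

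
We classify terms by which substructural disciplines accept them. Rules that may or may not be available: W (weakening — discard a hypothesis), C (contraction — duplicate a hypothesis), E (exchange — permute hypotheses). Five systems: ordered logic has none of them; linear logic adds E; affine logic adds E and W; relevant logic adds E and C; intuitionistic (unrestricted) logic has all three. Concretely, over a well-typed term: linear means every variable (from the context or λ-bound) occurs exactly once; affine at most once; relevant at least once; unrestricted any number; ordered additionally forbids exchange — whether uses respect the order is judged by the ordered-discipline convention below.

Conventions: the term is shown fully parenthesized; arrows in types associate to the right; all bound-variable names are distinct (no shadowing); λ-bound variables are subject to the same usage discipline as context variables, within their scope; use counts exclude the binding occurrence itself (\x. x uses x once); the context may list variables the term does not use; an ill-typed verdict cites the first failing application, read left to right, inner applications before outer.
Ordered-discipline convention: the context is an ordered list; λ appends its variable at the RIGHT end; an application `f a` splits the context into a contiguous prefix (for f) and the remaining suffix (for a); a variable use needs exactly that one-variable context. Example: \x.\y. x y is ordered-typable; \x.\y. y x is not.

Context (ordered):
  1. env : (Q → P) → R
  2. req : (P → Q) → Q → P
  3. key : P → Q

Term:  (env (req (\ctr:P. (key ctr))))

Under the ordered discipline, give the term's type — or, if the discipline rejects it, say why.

term : R
use counts: env: 1; req: 1; key: 1; ctr [bound]: 1
left-to-right use order: env, req, key, ctr
typing: ✓ — R
per-discipline verdicts: ordered ✓ · linear ✓ · affine ✓ · relevant ✓ · unrestricted ✓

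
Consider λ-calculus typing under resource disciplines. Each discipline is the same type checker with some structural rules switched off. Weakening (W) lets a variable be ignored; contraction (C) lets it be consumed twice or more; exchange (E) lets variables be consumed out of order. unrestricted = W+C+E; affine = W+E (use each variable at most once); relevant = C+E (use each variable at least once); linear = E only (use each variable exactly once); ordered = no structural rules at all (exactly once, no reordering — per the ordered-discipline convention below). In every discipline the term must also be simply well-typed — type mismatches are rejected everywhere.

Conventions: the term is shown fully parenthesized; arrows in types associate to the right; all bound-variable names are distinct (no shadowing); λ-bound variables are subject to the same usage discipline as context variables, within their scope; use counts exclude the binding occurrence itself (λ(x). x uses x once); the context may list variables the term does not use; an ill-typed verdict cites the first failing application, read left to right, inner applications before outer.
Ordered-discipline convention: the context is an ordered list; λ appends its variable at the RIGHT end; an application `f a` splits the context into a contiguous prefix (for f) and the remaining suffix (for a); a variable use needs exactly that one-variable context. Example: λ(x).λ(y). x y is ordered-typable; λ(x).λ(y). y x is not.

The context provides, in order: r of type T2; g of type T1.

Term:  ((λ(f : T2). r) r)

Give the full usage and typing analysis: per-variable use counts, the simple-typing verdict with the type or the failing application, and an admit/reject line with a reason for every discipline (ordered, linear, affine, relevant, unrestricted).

use counts: r=2, g=0, f [bound]=0
use order (left to right): r, r
typing: the term checks, with type T2
ordered ✗ (repeated use of r ×2; g, f left unused)
linear ✗ (repeated use of r ×2; g, f left unused)
affine ✗ (repeated use of r ×2)
relevant ✗ (g, f left unused)
unrestricted ✓ (type-checks (T2) and nothing is barred)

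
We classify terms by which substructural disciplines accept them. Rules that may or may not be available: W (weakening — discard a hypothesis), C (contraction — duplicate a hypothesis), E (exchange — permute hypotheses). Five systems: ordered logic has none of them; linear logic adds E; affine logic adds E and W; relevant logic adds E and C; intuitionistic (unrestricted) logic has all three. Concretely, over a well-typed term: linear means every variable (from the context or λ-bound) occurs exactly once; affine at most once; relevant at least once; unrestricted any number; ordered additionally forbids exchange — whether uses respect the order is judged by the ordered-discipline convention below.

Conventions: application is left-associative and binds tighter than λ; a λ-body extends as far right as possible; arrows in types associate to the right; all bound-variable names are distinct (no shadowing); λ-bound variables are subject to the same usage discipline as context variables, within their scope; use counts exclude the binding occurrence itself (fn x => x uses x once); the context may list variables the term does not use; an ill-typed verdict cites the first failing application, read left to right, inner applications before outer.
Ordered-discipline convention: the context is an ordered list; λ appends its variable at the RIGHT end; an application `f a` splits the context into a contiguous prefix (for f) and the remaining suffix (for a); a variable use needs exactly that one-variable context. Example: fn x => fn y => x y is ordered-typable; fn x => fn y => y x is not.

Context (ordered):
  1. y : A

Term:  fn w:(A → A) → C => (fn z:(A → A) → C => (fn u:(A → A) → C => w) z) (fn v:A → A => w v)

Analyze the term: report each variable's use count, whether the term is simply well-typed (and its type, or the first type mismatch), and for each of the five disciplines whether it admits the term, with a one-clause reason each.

counts: y ×0; w (bound) ×2; z (bound) ×1; u (bound) ×0; v (bound) ×1
order of uses: w, z, w, v
typing: the term checks, with type ((A → A) → C) → (A → A) → C
ordered: ✗, w ×2 used more than once (contraction); unused: y, u — weakening required
linear: ✗, w ×2 used more than once (contraction); unused: y, u — weakening required
affine: ✗, w ×2 used more than once (contraction)
relevant: ✗, unused: y, u — weakening required
unrestricted: ✓, well-typed at ((A → A) → C) → (A → A) → C; no restrictions here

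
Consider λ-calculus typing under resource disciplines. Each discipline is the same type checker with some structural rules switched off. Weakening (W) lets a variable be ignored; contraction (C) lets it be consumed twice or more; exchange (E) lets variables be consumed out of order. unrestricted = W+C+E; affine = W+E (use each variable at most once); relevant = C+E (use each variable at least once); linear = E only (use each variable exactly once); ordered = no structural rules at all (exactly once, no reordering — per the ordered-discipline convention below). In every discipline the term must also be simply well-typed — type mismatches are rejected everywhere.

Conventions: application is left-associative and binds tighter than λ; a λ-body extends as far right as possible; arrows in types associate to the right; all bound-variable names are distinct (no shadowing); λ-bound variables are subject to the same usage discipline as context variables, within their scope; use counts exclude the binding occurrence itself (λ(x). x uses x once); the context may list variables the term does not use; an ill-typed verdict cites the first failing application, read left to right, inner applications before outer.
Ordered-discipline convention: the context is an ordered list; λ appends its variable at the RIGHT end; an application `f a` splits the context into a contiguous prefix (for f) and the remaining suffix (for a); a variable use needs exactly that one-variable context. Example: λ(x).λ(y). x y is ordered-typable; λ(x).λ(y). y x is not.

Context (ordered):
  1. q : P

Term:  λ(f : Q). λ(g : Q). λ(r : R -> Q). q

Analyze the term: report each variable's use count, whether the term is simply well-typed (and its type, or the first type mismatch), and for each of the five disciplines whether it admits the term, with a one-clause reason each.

use counts: q=1; f (λ-bound)=0; g (λ-bound)=0; r (λ-bound)=0
use order (left to right): q
typing: the term checks, with type Q -> Q -> (R -> Q) -> P
ordered: ✗, needs weakening: f, g, r unused
linear: ✗, needs weakening: f, g, r unused
affine: ✓, none of q, f, g, r used more than once
relevant: ✗, needs weakening: f, g, r unused
unrestricted: ✓, well-typed at Q -> Q -> (R -> Q) -> P; no restrictions here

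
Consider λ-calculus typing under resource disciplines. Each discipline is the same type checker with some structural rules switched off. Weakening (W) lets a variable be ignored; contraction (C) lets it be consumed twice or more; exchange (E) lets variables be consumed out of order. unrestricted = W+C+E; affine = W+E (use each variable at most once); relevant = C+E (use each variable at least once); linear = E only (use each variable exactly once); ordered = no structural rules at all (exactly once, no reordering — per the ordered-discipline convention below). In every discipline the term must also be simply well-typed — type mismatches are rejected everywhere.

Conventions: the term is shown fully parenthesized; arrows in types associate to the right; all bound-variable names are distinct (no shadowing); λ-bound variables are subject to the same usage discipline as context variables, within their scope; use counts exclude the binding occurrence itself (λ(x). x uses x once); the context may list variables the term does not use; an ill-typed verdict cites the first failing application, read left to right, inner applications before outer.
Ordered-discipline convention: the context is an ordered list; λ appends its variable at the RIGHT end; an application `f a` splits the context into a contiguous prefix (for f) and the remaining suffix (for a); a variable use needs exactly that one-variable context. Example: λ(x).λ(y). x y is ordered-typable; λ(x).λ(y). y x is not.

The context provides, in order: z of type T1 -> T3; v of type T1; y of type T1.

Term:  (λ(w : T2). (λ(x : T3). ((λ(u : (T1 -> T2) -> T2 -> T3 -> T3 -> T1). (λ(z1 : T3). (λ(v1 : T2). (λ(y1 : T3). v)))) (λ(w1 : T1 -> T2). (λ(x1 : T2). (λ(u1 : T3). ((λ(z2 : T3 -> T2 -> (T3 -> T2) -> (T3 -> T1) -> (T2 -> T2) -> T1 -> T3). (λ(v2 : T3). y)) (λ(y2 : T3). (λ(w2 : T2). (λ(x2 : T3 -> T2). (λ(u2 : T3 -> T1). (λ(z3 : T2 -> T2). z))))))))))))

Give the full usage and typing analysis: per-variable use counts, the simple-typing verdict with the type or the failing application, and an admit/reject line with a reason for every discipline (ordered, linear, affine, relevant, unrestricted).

counts: z ×1, v ×1, y ×1, w (λ-bound) ×0, x (λ-bound) ×0, u (λ-bound) ×0, z1 (λ-bound) ×0, v1 (λ-bound) ×0, y1 (λ-bound) ×0, w1 (λ-bound) ×0, x1 (λ-bound) ×0, u1 (λ-bound) ×0, z2 (λ-bound) ×0, v2 (λ-bound) ×0, y2 (λ-bound) ×0, w2 (λ-bound) ×0, x2 (λ-bound) ×0, u2 (λ-bound) ×0, z3 (λ-bound) ×0
left-to-right use order: v, y, z
typing: well-typed at T2 -> T3 -> T3 -> T2 -> T3 -> T1
ordered: ✗ — unused: w, x, u, z1, v1, y1, w1, x1, u1, z2, v2, y2, w2, x2, u2, z3 — weakening required
linear: ✗ — unused: w, x, u, z1, v1, y1, w1, x1, u1, z2, v2, y2, w2, x2, u2, z3 — weakening required
affine: ✓ — at most one use each (z, v, y, w, x, u, z1, v1, y1, w1, x1, u1, z2, v2, y2, w2, x2, u2, z3)
relevant: ✗ — unused: w, x, u, z1, v1, y1, w1, x1, u1, z2, v2, y2, w2, x2, u2, z3 — weakening required
unrestricted: ✓ — simply typable at T2 -> T3 -> T3 -> T2 -> T3 -> T1; W, C, E all held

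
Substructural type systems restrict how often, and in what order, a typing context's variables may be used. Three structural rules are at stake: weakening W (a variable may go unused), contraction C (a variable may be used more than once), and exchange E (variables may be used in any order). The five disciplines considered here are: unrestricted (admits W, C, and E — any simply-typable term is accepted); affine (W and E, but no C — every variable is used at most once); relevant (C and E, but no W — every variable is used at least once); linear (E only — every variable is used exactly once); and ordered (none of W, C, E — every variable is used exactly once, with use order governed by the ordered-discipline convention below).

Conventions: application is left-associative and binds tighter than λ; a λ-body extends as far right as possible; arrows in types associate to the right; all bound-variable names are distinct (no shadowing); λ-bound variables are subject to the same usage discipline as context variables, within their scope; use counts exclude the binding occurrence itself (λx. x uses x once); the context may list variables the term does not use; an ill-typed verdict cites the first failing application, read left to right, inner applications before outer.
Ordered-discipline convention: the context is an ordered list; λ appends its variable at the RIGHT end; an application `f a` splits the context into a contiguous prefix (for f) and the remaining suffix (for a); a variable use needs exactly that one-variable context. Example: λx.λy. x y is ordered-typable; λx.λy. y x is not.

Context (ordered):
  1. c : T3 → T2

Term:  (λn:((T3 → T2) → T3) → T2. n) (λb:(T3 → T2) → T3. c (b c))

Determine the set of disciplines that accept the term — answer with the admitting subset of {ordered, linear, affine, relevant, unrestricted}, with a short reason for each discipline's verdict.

admitted by: relevant, unrestricted
counts: c: 2, n (bound): 1, b (bound): 1
left-to-right use order: n, c, b, c
typing: the term checks, with type ((T3 → T2) → T3) → T2
ordered: ✗, c ×2 used more than once (contraction)
linear: ✗, c ×2 used more than once (contraction)
affine: ✗, c ×2 used more than once (contraction)
relevant: ✓, at least one use each (c, n, b)
unrestricted: ✓, simply typable at ((T3 → T2) → T3) → T2; W, C, E all held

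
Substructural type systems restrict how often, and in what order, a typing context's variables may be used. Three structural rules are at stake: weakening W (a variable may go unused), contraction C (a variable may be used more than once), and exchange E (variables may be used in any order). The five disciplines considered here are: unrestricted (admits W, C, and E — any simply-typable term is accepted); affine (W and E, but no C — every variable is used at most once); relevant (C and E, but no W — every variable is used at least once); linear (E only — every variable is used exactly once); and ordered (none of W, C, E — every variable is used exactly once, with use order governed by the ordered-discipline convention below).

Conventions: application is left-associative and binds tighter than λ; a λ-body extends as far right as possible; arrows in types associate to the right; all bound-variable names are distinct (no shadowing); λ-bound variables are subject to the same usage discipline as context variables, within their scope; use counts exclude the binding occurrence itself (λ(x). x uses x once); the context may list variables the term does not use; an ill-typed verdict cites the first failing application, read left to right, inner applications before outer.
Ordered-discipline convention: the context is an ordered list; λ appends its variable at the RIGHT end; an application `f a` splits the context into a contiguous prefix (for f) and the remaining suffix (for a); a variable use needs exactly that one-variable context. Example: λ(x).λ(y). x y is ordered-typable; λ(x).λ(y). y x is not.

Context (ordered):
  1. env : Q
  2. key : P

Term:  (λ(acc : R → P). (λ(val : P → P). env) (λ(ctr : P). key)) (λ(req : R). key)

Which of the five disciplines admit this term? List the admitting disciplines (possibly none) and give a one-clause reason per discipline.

admitted in: unrestricted
use counts: env=1; key=2; acc (bound)=0; val (bound)=0; ctr (bound)=0; req (bound)=0
use order (left to right): env, key, key
typing: ✓ — Q
ordered: ✗ — needs contraction — key ×2; needs weakening: acc, val, ctr, req unused
linear: ✗ — needs contraction — key ×2; needs weakening: acc, val, ctr, req unused
affine: ✗ — needs contraction — key ×2
relevant: ✗ — needs weakening: acc, val, ctr, req unused
unrestricted: ✓ — well-typed at Q; no restrictions here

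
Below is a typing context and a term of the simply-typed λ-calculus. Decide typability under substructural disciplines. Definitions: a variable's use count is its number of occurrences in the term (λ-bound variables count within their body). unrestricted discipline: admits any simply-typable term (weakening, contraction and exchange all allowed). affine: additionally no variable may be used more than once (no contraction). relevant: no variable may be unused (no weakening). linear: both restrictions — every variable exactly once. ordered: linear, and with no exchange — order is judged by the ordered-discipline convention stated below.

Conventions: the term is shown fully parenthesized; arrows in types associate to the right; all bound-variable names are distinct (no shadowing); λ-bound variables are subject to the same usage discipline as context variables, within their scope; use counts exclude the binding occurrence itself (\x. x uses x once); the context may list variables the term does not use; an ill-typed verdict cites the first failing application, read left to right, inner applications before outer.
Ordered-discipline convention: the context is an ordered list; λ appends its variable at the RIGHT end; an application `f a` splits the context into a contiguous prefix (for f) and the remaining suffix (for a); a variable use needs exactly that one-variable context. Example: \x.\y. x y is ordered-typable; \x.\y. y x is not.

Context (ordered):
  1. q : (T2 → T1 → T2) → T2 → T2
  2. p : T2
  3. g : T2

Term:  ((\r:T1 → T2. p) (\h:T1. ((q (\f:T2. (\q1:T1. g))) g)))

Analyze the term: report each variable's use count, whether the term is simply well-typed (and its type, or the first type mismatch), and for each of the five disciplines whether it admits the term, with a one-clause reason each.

variable uses: q ×1, p ×1, g ×2, r (bound) ×0, h (bound) ×0, f (bound) ×0, q1 (bound) ×0
order of uses: p, q, g, g
typing: the term checks, with type T2
ordered: ✗, g ×2 used more than once (contraction); r, h, f, q1 left unused
linear: ✗, g ×2 used more than once (contraction); r, h, f, q1 left unused
affine: ✗, g ×2 used more than once (contraction)
relevant: ✗, r, h, f, q1 left unused
unrestricted: ✓, type-checks (T2) and nothing is barred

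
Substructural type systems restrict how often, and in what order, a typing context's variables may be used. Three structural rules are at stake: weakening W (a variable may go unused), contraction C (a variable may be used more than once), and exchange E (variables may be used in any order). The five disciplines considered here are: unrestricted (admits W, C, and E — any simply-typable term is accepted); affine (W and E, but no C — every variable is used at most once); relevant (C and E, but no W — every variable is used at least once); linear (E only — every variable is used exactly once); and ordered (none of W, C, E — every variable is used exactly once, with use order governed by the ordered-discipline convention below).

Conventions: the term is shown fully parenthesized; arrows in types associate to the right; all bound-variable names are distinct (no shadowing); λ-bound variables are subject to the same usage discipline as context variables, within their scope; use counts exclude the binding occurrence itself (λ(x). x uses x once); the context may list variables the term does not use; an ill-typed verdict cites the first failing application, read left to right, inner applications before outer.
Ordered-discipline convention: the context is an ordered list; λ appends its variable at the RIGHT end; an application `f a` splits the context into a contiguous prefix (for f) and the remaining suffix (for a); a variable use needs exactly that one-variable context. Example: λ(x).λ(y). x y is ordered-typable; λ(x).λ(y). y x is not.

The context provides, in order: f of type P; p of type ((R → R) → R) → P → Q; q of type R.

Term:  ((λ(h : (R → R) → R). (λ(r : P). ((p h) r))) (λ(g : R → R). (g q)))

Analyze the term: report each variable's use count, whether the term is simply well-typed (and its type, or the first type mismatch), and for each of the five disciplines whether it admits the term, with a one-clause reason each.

counts: f=0; p=1; q=1; h [bound]=1; r [bound]=1; g [bound]=1
uses in reading order: p, h, r, g, q
typing: well-typed at P → Q
ordered: ✗ — needs weakening: f unused
linear: ✗ — needs weakening: f unused
affine: ✓ — f, p, q, h, r, g: no repeats, contraction unneeded
relevant: ✗ — needs weakening: f unused
unrestricted: ✓ — typability at P → Q is all that's needed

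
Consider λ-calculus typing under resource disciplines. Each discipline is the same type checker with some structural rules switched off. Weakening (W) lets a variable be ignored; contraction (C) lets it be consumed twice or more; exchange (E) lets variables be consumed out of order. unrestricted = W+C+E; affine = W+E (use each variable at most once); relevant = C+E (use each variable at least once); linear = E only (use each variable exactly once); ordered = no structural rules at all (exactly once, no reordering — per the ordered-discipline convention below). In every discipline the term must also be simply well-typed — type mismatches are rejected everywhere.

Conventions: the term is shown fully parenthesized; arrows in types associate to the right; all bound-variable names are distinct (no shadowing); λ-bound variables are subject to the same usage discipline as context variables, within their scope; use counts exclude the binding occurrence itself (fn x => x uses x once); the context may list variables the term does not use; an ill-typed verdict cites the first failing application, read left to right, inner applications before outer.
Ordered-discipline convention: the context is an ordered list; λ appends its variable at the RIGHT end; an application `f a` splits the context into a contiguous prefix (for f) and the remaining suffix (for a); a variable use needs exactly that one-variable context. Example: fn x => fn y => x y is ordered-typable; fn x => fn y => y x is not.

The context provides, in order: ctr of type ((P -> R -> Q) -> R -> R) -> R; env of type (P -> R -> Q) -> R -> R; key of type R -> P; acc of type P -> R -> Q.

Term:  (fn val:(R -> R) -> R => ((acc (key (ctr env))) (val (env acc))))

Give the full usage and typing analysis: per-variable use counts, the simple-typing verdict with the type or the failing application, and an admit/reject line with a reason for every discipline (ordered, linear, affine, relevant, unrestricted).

usage: ctr ×1; env ×2; key ×1; acc ×2; val (bound) ×1
uses in reading order: acc, key, ctr, env, val, env, acc
typing: ✓ — ((R -> R) -> R) -> Q
ordered: ✗, env ×2, acc ×2 used more than once (contraction)
linear: ✗, env ×2, acc ×2 used more than once (contraction)
affine: ✗, env ×2, acc ×2 used more than once (contraction)
relevant: ✓, ctr, env, key, acc, val: all used, weakening unneeded
unrestricted: ✓, type-checks (((R -> R) -> R) -> Q) and nothing is barred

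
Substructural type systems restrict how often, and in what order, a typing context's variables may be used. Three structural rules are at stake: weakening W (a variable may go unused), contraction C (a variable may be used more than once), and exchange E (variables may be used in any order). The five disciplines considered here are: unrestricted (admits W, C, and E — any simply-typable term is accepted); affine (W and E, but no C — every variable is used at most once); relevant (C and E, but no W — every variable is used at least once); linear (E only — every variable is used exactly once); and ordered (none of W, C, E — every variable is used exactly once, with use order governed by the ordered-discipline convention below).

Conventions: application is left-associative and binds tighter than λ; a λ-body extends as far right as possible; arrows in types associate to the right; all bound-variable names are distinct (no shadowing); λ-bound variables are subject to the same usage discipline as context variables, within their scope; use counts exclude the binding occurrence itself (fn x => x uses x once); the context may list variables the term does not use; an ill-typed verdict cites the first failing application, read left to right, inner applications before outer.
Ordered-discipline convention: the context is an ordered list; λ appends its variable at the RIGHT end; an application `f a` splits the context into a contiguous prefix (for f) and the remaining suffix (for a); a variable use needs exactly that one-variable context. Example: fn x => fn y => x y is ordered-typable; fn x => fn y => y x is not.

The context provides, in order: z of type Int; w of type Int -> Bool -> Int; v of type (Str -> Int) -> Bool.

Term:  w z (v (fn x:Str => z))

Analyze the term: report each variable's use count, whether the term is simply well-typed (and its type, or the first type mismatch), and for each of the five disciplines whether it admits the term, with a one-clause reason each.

counts: z: 2; w: 1; v: 1; x [bound]: 0
order of uses: w, z, v, z
typing: ✓ — Int
ordered: ✗, repeated use of z ×2; x left unused
linear: ✗, repeated use of z ×2; x left unused
affine: ✗, repeated use of z ×2
relevant: ✗, x left unused
unrestricted: ✓, well-typed at Int; no restrictions here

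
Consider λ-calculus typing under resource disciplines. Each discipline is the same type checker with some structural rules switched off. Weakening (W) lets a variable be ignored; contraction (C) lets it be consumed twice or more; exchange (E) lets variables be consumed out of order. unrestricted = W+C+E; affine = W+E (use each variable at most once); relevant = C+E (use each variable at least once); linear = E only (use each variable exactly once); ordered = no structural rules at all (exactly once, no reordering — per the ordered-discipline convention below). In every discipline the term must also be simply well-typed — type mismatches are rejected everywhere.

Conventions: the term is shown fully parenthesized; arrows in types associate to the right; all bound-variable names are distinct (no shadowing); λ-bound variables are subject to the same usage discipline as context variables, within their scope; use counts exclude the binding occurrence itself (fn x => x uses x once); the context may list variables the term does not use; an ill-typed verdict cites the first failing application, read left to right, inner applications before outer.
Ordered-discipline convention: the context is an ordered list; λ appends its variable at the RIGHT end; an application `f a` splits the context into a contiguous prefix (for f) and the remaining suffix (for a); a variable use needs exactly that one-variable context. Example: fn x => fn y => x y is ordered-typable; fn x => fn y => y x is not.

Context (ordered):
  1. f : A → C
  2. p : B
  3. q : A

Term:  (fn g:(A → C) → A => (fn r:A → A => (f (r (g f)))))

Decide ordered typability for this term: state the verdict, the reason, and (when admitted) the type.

no — f ×2 used more than once (contraction); p, q never used (weakening)
variable uses: f: 2; p: 0; q: 0; g (bound): 1; r (bound): 1
use order (left to right): f, r, g, f
typing: well-typed — term : ((A → C) → A) → (A → A) → C
summary: ordered ✗ · linear ✗ · affine ✗ · relevant ✗ · unrestricted ✓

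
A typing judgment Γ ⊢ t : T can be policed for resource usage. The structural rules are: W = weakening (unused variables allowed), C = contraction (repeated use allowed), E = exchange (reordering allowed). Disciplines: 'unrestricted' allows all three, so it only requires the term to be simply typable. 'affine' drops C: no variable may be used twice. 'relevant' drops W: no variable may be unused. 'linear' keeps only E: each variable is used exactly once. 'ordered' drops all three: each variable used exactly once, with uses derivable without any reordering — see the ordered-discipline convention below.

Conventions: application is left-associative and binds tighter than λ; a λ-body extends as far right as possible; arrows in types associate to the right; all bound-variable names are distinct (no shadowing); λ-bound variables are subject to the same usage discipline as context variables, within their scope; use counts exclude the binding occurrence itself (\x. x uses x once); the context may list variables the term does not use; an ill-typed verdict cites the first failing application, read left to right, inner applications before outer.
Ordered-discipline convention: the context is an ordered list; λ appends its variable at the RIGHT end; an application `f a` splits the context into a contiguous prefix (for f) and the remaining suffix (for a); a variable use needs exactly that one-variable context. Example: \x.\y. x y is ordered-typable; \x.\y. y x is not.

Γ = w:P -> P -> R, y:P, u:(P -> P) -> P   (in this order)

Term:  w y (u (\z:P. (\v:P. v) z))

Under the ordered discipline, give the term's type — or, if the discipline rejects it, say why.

term : R
usage: w: 1; y: 1; u: 1; z (λ-bound): 1; v (λ-bound): 1
uses in reading order: w, y, u, v, z
typing: well-typed — term : R
per-discipline verdicts: ordered ✓; linear ✓; affine ✓; relevant ✓; unrestricted ✓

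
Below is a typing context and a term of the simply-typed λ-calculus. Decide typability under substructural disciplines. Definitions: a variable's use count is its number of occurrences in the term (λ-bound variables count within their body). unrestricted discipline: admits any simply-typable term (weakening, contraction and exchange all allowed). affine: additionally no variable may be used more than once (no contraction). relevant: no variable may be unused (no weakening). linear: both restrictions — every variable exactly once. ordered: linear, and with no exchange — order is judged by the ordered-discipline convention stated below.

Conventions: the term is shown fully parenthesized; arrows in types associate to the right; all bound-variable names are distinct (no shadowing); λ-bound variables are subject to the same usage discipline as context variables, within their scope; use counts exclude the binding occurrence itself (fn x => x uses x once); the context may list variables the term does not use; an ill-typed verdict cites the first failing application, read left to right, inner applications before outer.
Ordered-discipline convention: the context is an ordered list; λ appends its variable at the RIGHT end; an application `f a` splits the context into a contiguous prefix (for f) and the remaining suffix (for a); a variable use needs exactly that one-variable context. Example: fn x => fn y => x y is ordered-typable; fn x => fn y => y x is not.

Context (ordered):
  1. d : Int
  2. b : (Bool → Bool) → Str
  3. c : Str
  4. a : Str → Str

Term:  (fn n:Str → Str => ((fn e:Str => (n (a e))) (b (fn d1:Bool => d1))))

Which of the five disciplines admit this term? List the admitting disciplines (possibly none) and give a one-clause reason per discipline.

admitting disciplines: affine, unrestricted
use counts: d: 0×; b: 1×; c: 0×; a: 1×; n (λ-bound): 1×; e (λ-bound): 1×; d1 (λ-bound): 1×
order of uses: n, a, e, b, d1
typing: ✓ — (Str → Str) → Str
ordered ✗ (needs weakening: d, c unused)
linear ✗ (needs weakening: d, c unused)
affine ✓ (none of d, b, c, a, n, e, d1 used more than once)
relevant ✗ (needs weakening: d, c unused)
unrestricted ✓ (well-typed at (Str → Str) → Str; no restrictions here)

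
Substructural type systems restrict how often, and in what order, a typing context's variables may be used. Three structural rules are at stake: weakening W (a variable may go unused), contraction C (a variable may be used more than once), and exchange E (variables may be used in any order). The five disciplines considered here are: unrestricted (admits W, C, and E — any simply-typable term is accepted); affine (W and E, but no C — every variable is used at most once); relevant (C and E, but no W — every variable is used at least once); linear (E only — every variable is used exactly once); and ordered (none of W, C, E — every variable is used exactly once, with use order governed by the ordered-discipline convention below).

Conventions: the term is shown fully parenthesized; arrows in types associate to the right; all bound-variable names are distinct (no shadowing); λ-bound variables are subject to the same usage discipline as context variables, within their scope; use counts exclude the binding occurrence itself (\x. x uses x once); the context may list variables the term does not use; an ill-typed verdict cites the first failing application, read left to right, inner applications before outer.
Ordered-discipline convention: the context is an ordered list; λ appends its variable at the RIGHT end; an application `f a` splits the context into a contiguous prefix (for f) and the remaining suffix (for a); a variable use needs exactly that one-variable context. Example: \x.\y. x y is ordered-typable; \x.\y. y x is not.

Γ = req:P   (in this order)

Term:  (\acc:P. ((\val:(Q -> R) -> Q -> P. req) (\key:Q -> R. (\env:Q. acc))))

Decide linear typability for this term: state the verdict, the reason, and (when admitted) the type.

no — unused: val, key, env — weakening required
variable uses: req=1, acc [bound]=1, val [bound]=0, key [bound]=0, env [bound]=0
order of uses: req, acc
typing: the term checks, with type P -> P
all disciplines: ordered ✗, linear ✗, affine ✓, relevant ✗, unrestricted ✓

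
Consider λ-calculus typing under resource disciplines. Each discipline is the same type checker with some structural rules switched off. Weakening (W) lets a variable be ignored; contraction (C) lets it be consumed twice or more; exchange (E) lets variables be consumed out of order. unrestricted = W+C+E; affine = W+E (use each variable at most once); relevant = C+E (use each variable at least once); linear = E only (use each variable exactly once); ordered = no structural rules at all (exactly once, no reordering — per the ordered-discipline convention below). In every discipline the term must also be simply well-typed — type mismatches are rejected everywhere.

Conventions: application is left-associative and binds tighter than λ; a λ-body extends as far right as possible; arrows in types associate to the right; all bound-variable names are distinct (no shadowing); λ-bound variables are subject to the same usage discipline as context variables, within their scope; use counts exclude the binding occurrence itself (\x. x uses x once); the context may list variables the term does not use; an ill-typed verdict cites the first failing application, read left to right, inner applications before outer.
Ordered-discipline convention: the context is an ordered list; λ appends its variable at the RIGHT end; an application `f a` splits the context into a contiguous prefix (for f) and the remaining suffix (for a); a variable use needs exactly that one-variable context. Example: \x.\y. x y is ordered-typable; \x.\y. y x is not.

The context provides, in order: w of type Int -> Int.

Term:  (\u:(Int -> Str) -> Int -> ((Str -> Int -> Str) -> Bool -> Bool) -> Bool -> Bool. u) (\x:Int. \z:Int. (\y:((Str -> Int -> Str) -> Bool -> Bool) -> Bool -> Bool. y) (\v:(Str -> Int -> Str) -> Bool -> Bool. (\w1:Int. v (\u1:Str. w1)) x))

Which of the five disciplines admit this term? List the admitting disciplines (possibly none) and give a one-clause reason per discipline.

admitted by: none
use counts: w ×0; u (bound) ×1; x (bound) ×1; z (bound) ×0; y (bound) ×1; v (bound) ×1; w1 (bound) ×1; u1 (bound) ×0
order of uses: u, y, v, w1, x
typing: ill-typed: an argument Str -> Int mismatches the expected Str -> Int -> Str
ordered: ✗ — not simply typable
linear: ✗ — fails simple typing
affine: ✗ — a type mismatch blocks all five
relevant: ✗ — the type mismatch rejects it
unrestricted: ✗ — not simply typable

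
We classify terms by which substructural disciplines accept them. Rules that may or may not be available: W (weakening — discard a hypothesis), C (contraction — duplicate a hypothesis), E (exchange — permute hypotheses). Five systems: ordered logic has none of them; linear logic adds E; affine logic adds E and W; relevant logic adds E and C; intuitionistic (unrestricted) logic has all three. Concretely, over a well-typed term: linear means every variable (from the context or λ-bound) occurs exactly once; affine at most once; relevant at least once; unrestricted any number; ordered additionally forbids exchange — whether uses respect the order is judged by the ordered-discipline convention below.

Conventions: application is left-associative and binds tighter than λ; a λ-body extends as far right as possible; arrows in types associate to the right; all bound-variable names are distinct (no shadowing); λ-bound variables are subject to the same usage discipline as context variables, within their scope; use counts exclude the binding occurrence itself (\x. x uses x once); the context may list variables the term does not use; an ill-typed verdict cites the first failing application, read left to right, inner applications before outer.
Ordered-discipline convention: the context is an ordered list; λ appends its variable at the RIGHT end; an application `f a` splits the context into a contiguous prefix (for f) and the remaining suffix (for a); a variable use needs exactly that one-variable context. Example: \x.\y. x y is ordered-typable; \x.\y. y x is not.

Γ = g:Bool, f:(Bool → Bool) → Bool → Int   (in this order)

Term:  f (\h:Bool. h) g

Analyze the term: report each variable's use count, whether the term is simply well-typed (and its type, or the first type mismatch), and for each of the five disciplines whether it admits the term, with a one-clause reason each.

usage: g: 1; f: 1; h (bound): 1
uses in reading order: f, h, g
typing: ✓ — Int
ordered: ✗, needs exchange: uses follow f, h, g
linear: ✓, exactly-once usage across g, f, h
affine: ✓, none of g, f, h used more than once
relevant: ✓, at least one use each (g, f, h)
unrestricted: ✓, simply typable at Int; W, C, E all held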